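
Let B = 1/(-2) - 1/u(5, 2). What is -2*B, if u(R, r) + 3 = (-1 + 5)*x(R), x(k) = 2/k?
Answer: -3/7 ≈ -0.42857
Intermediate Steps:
u(R, r) = -3 + 8/R (u(R, r) = -3 + (-1 + 5)*(2/R) = -3 + 4*(2/R) = -3 + 8/R)
B = 3/14 (B = 1/(-2) - 1/(-3 + 8/5) = 1*(-½) - 1/(-3 + 8*(⅕)) = -½ - 1/(-3 + 8/5) = -½ - 1/(-7/5) = -½ - 1*(-5/7) = -½ + 5/7 = 3/14 ≈ 0.21429)
-2*B = -2*3/14 = -3/7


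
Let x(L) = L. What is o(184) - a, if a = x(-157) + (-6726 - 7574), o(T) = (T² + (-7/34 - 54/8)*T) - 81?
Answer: 798186/17 ≈ 46952.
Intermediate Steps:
o(T) = -81 + T² - 473*T/68 (o(T) = (T² + (-7*1/34 - 54*⅛)*T) - 81 = (T² + (-7/34 - 27/4)*T) - 81 = (T² - 473*T/68) - 81 = -81 + T² - 473*T/68)
a = -14457 (a = -157 + (-6726 - 7574) = -157 - 14300 = -14457)
o(184) - a = (-81 + 184² - 473/68*184) - 1*(-14457) = (-81 + 33856 - 21758/17) + 14457 = 552417/17 + 14457 = 798186/17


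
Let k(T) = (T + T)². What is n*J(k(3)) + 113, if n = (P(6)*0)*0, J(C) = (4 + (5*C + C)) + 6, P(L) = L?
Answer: 113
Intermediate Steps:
k(T) = 4*T² (k(T) = (2*T)² = 4*T²)
J(C) = 10 + 6*C (J(C) = (4 + 6*C) + 6 = 10 + 6*C)
n = 0 (n = (6*0)*0 = 0*0 = 0)
n*J(k(3)) + 113 = 0*(10 + 6*(4*3²)) + 113 = 0*(10 + 6*(4*9)) + 113 = 0*(10 + 6*36) + 113 = 0*(10 + 216) + 113 = 0*226 + 113 = 0 + 113 = 113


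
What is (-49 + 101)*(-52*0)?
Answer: 0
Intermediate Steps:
(-49 + 101)*(-52*0) = 52*0 = 0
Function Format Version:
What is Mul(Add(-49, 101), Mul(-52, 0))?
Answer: 0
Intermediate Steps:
Mul(Add(-49, 101), Mul(-52, 0)) = Mul(52, 0) = 0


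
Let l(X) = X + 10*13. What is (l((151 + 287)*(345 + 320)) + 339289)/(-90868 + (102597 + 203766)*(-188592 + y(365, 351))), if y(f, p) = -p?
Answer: -630689/57885235177 ≈ -1.0896e-5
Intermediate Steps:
l(X) = 130 + X (l(X) = X + 130 = 130 + X)
(l((151 + 287)*(345 + 320)) + 339289)/(-90868 + (102597 + 203766)*(-188592 + y(365, 351))) = ((130 + (151 + 287)*(345 + 320)) + 339289)/(-90868 + (102597 + 203766)*(-188592 - 1*351)) = ((130 + 438*665) + 339289)/(-90868 + 306363*(-188592 - 351)) = ((130 + 291270) + 339289)/(-90868 + 306363*(-188943)) = (291400 + 339289)/(-90868 - 57885144309) = 630689/(-57885235177) = 630689*(-1/57885235177) = -630689/57885235177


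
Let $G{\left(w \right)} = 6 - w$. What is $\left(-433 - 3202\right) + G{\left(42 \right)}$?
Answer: $-3671$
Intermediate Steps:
$\left(-433 - 3202\right) + G{\left(42 \right)} = \left(-433 - 3202\right) + \left(6 - 42\right) = -3635 + \left(6 - 42\right) = -3635 - 36 = -3671$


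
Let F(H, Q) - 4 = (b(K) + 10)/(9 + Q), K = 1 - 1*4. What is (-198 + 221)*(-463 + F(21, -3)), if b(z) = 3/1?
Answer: -63043/6 ≈ -10507.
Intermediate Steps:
K = -3 (K = 1 - 4 = -3)
b(z) = 3 (b(z) = 3*1 = 3)
F(H, Q) = 4 + 13/(9 + Q) (F(H, Q) = 4 + (3 + 10)/(9 + Q) = 4 + 13/(9 + Q))
(-198 + 221)*(-463 + F(21, -3)) = (-198 + 221)*(-463 + (49 + 4*(-3))/(9 - 3)) = 23*(-463 + (49 - 12)/6) = 23*(-463 + (⅙)*37) = 23*(-463 + 37/6) = 23*(-2741/6) = -63043/6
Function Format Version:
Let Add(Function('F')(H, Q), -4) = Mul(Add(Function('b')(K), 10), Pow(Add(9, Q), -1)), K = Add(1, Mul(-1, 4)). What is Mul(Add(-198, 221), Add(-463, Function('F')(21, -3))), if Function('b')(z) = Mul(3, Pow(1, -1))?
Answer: Rational(-63043, 6) ≈ -10507.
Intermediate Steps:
K = -3 (K = Add(1, -4) = -3)
Function('b')(z) = 3 (Function('b')(z) = Mul(3, 1) = 3)
Function('F')(H, Q) = Add(4, Mul(13, Pow(Add(9, Q), -1))) (Function('F')(H, Q) = Add(4, Mul(Add(3, 10), Pow(Add(9, Q), -1))) = Add(4, Mul(13, Pow(Add(9, Q), -1))))
Mul(Add(-198, 221), Add(-463, Function('F')(21, -3))) = Mul(Add(-198, 221), Add(-463, Mul(Pow(Add(9, -3), -1), Add(49, Mul(4, -3))))) = Mul(23, Add(-463, Mul(Pow(6, -1), Add(49, -12)))) = Mul(23, Add(-463, Mul(Rational(1, 6), 37))) = Mul(23, Add(-463, Rational(37, 6))) = Mul(23, Rational(-2741, 6)) = Rational(-63043, 6)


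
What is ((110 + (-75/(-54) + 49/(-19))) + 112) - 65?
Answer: 53287/342 ≈ 155.81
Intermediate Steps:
((110 + (-75/(-54) + 49/(-19))) + 112) - 65 = ((110 + (-75*(-1/54) + 49*(-1/19))) + 112) - 65 = ((110 + (25/18 - 49/19)) + 112) - 65 = ((110 - 407/342) + 112) - 65 = (37213/342 + 112) - 65 = 75517/342 - 65 = 53287/342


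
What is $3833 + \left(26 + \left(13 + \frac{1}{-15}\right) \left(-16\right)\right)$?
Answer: $\frac{54781}{15} \approx 3652.1$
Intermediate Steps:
$3833 + \left(26 + \left(13 + \frac{1}{-15}\right) \left(-16\right)\right) = 3833 + \left(26 + \left(13 - \frac{1}{15}\right) \left(-16\right)\right) = 3833 + \left(26 + \frac{194}{15} \left(-16\right)\right) = 3833 + \left(26 - \frac{3104}{15}\right) = 3833 - \frac{2714}{15} = \frac{54781}{15}$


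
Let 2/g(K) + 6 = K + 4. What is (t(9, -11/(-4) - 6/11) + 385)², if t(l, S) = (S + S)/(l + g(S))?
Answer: 2051491883809/13823524 ≈ 1.4841e+5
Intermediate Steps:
g(K) = 2/(-2 + K) (g(K) = 2/(-6 + (K + 4)) = 2/(-6 + (4 + K)) = 2/(-2 + K))
t(l, S) = 2*S/(l + 2/(-2 + S)) (t(l, S) = (S + S)/(l + 2/(-2 + S)) = (2*S)/(l + 2/(-2 + S)) = 2*S/(l + 2/(-2 + S)))
(t(9, -11/(-4) - 6/11) + 385)² = (2*(-11/(-4) - 6/11)*(-2 + (-11/(-4) - 6/11))/(2 + 9*(-2 + (-11/(-4) - 6/11))) + 385)² = (2*(-11*(-¼) - 6*1/11)*(-2 + (-11*(-¼) - 6*1/11))/(2 + 9*(-2 + (-11*(-¼) - 6*1/11))) + 385)² = (2*(11/4 - 6/11)*(-2 + (11/4 - 6/11))/(2 + 9*(-2 + (11/4 - 6/11))) + 385)² = (2*(97/44)*(-2 + 97/44)/(2 + 9*(-2 + 97/44)) + 385)² = (2*(97/44)*(9/44)/(2 + 9*(9/44)) + 385)² = (2*(97/44)*(9/44)/(2 + 81/44) + 385)² = (2*(97/44)*(9/44)/(169/44) + 385)² = (2*(97/44)*(44/169)*(9/44) + 385)² = (873/3718 + 385)² = (1432303/3718)² = 2051491883809/13823524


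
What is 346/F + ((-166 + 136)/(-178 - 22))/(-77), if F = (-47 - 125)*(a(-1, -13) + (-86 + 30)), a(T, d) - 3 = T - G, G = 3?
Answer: 125857/3774540 ≈ 0.033344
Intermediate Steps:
a(T, d) = T (a(T, d) = 3 + (T - 1*3) = 3 + (T - 3) = 3 + (-3 + T) = T)
F = 9804 (F = (-47 - 125)*(-1 + (-86 + 30)) = -172*(-1 - 56) = -172*(-57) = 9804)
346/F + ((-166 + 136)/(-178 - 22))/(-77) = 346/9804 + ((-166 + 136)/(-178 - 22))/(-77) = 346*(1/9804) - 30/(-200)*(-1/77) = 173/4902 - 30*(-1/200)*(-1/77) = 173/4902 + (3/20)*(-1/77) = 173/4902 - 3/1540 = 125857/3774540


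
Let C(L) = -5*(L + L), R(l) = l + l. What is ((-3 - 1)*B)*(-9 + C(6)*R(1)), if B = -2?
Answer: -1032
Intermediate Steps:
R(l) = 2*l
C(L) = -10*L
((-3 - 1)*B)*(-9 + C(6)*R(1)) = ((-3 - 1)*(-2))*(-9 + (-10*6)*(2*1)) = (-4*(-2))*(-9 - 60*2) = 8*(-9 - 120) = 8*(-129) = -1032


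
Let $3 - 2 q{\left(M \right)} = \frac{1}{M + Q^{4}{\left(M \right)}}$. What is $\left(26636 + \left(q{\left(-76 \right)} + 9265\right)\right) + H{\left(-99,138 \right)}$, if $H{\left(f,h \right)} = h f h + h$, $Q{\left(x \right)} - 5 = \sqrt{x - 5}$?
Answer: $- \frac{93205501199}{50400} - \frac{i}{25200} \approx -1.8493 \cdot 10^{6} - 3.9683 \cdot 10^{-5} i$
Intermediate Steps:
$Q{\left(x \right)} = 5 + \sqrt{-5 + x}$ ($Q{\left(x \right)} = 5 + \sqrt{x - 5} = 5 + \sqrt{-5 + x}$)
$H{\left(f,h \right)} = h + f h^{2}$ ($H{\left(f,h \right)} = f h h + h = f h^{2} + h = h + f h^{2}$)
$q{\left(M \right)} = \frac{3}{2} - \frac{1}{2 \left(M + \left(5 + \sqrt{-5 + M}\right)^{4}\right)}$
$\left(26636 + \left(q{\left(-76 \right)} + 9265\right)\right) + H{\left(-99,138 \right)} = \left(26636 + \left(\frac{-1 + 3 \left(-76\right) + 3 \left(5 + \sqrt{-5 - 76}\right)^{4}}{2 \left(-76 + \left(5 + \sqrt{-5 - 76}\right)^{4}\right)} + 9265\right)\right) + 138 \left(1 - 13662\right) = \left(26636 + \left(\frac{-1 - 228 + 3 \left(5 + \sqrt{-81}\right)^{4}}{2 \left(-76 + \left(5 + \sqrt{-81}\right)^{4}\right)} + 9265\right)\right) + 138 \left(1 - 13662\right) = \left(26636 + \left(\frac{-1 - 228 + 3 \left(5 + 9 i\right)^{4}}{2 \left(-76 + \left(5 + 9 i\right)^{4}\right)} + 9265\right)\right) + 138 \left(-13661\right) = \left(26636 + \left(\frac{-229 + 3 \left(5 + 9 i\right)^{4}}{2 \left(-76 + \left(5 + 9 i\right)^{4}\right)} + 9265\right)\right) - 1885218 = \left(26636 + \left(9265 + \frac{-229 + 3 \left(5 + 9 i\right)^{4}}{2 \left(-76 + \left(5 + 9 i\right)^{4}\right)}\right)\right) - 1885218 = \left(35901 + \frac{-229 + 3 \left(5 + 9 i\right)^{4}}{2 \left(-76 + \left(5 + 9 i\right)^{4}\right)}\right) - 1885218 = -1849317 + \frac{-229 + 3 \left(5 + 9 i\right)^{4}}{2 \left(-76 + \left(5 + 9 i\right)^{4}\right)}$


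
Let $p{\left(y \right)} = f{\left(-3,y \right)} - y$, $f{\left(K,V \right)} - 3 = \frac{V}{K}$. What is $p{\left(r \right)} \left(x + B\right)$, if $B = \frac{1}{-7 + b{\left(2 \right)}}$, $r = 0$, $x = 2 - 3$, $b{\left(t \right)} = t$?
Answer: $- \frac{18}{5} \approx -3.6$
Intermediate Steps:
$f{\left(K,V \right)} = 3 + \frac{V}{K}$
$x = -1$
$B = - \frac{1}{5}$ ($B = \frac{1}{-7 + 2} = \frac{1}{-5} = - \frac{1}{5} \approx -0.2$)
$p{\left(y \right)} = 3 - \frac{4 y}{3}$ ($p{\left(y \right)} = \left(3 + \frac{y}{-3}\right) - y = \left(3 + y \left(- \frac{1}{3}\right)\right) - y = \left(3 - \frac{y}{3}\right) - y = 3 - \frac{4 y}{3}$)
$p{\left(r \right)} \left(x + B\right) = \left(3 - 0\right) \left(-1 - \frac{1}{5}\right) = \left(3 + 0\right) \left(- \frac{6}{5}\right) = 3 \left(- \frac{6}{5}\right) = - \frac{18}{5}$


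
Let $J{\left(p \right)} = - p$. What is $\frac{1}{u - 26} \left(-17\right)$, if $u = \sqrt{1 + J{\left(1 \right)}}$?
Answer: $\frac{17}{26} \approx 0.65385$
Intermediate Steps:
$u = 0$ ($u = \sqrt{1 - 1} = \sqrt{0} = 0$)
$\frac{1}{u - 26} \left(-17\right) = \frac{1}{0 - 26} \left(-17\right) = \frac{1}{-26} \left(-17\right) = \left(- \frac{1}{26}\right) \left(-17\right) = \frac{17}{26}$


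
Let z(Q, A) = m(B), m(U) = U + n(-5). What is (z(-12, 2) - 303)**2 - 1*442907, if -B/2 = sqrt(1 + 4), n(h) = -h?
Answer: -354083 + 1192*sqrt(5) ≈ -3.5142e+5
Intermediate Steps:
B = -2*sqrt(5) (B = -2*sqrt(1 + 4) = -2*sqrt(5) ≈ -4.4721)
m(U) = 5 + U (m(U) = U - 1*(-5) = U + 5 = 5 + U)
z(Q, A) = 5 - 2*sqrt(5)
(z(-12, 2) - 303)**2 - 1*442907 = ((5 - 2*sqrt(5)) - 303)**2 - 1*442907 = (-298 - 2*sqrt(5))**2 - 442907 = -442907 + (-298 - 2*sqrt(5))**2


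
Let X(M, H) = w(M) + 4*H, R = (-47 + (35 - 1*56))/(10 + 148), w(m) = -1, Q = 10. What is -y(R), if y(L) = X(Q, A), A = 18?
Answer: -71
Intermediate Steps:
R = -34/79 (R = (-47 + (35 - 56))/158 = (-47 - 21)*(1/158) = -68*1/158 = -34/79 ≈ -0.43038)
X(M, H) = -1 + 4*H
y(L) = 71 (y(L) = -1 + 4*18 = -1 + 72 = 71)
-y(R) = -1*71 = -71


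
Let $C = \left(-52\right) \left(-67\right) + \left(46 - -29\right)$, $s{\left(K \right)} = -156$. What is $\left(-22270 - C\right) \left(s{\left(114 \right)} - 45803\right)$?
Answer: $1187075011$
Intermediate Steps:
$C = 3559$ ($C = 3484 + \left(46 + 29\right) = 3484 + 75 = 3559$)
$\left(-22270 - C\right) \left(s{\left(114 \right)} - 45803\right) = \left(-22270 - 3559\right) \left(-156 - 45803\right) = \left(-22270 - 3559\right) \left(-45959\right) = \left(-25829\right) \left(-45959\right) = 1187075011$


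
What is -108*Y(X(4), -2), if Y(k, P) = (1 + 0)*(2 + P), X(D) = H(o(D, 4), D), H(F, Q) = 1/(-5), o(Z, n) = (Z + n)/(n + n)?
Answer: 0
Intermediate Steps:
o(Z, n) = (Z + n)/(2*n) (o(Z, n) = (Z + n)/((2*n)) = (Z + n)*(1/(2*n)) = (Z + n)/(2*n))
H(F, Q) = -⅕
X(D) = -⅕
Y(k, P) = 2 + P (Y(k, P) = 1*(2 + P) = 2 + P)
-108*Y(X(4), -2) = -108*(2 - 2) = -108*0 = 0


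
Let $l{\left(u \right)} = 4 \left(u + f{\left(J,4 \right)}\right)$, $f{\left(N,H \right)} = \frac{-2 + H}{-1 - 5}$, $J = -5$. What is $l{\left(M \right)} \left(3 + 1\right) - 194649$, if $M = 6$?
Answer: $- \frac{583675}{3} \approx -1.9456 \cdot 10^{5}$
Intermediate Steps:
$f{\left(N,H \right)} = \frac{1}{3} - \frac{H}{6}$ ($f{\left(N,H \right)} = \frac{-2 + H}{-6} = \left(-2 + H\right) \left(- \frac{1}{6}\right) = \frac{1}{3} - \frac{H}{6}$)
$l{\left(u \right)} = - \frac{4}{3} + 4 u$ ($l{\left(u \right)} = 4 \left(u + \left(\frac{1}{3} - \frac{2}{3}\right)\right) = 4 \left(u - \frac{1}{3}\right) = 4 \left(- \frac{1}{3} + u\right) = - \frac{4}{3} + 4 u$)
$l{\left(M \right)} \left(3 + 1\right) - 194649 = \left(- \frac{4}{3} + 4 \cdot 6\right) \left(3 + 1\right) - 194649 = \left(- \frac{4}{3} + 24\right) 4 - 194649 = \frac{68}{3} \cdot 4 - 194649 = \frac{272}{3} - 194649 = - \frac{583675}{3}$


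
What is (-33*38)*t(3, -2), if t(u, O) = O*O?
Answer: -5016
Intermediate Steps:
t(u, O) = O**2
(-33*38)*t(3, -2) = -33*38*(-2)**2 = -1254*4 = -5016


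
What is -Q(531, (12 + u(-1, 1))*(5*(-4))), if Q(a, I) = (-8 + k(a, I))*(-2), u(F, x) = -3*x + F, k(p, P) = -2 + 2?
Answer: -16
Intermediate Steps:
k(p, P) = 0
u(F, x) = F - 3*x
Q(a, I) = 16 (Q(a, I) = (-8 + 0)*(-2) = -8*(-2) = 16)
-Q(531, (12 + u(-1, 1))*(5*(-4))) = -1*16 = -16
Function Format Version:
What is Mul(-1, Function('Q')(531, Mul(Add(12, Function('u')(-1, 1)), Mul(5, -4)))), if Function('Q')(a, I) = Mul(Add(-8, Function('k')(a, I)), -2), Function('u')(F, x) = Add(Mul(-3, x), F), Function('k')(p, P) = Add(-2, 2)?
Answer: -16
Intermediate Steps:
Function('k')(p, P) = 0
Function('u')(F, x) = Add(F, Mul(-3, x))
Function('Q')(a, I) = 16 (Function('Q')(a, I) = Mul(Add(-8, 0), -2) = Mul(-8, -2) = 16)
Mul(-1, Function('Q')(531, Mul(Add(12, Function('u')(-1, 1)), Mul(5, -4)))) = Mul(-1, 16) = -16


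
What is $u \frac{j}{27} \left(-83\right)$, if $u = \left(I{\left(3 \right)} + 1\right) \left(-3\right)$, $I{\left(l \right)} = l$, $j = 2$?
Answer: $\frac{664}{9} \approx 73.778$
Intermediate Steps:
$u = -12$ ($u = \left(3 + 1\right) \left(-3\right) = 4 \left(-3\right) = -12$)
$u \frac{j}{27} \left(-83\right) = - 12 \cdot \frac{2}{27} \left(-83\right) = - 12 \cdot 2 \cdot \frac{1}{27} \left(-83\right) = \left(-12\right) \frac{2}{27} \left(-83\right) = \left(- \frac{8}{9}\right) \left(-83\right) = \frac{664}{9}$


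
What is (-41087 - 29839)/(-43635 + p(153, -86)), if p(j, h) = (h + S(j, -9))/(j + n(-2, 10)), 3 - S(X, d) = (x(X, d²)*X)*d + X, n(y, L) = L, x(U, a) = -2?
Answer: 11560938/7115495 ≈ 1.6248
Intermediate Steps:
S(X, d) = 3 - X + 2*X*d (S(X, d) = 3 - ((-2*X)*d + X) = 3 - (-2*X*d + X) = 3 - (X - 2*X*d) = 3 + (-X + 2*X*d) = 3 - X + 2*X*d)
p(j, h) = (3 + h - 19*j)/(10 + j) (p(j, h) = (h + (3 - j + 2*j*(-9)))/(j + 10) = (h + (3 - j - 18*j))/(10 + j) = (h + (3 - 19*j))/(10 + j) = (3 + h - 19*j)/(10 + j))
(-41087 - 29839)/(-43635 + p(153, -86)) = (-41087 - 29839)/(-43635 + (3 - 86 - 19*153)/(10 + 153)) = -70926/(-43635 + (3 - 86 - 2907)/163) = -70926/(-43635 + (1/163)*(-2990)) = -70926/(-43635 - 2990/163) = -70926/(-7115495/163) = -70926*(-163/7115495) = 11560938/7115495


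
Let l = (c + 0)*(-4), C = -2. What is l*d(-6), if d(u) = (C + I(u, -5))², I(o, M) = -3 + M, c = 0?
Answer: 0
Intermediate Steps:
d(u) = 100 (d(u) = (-2 + (-3 - 5))² = (-2 - 8)² = (-10)² = 100)
l = 0 (l = (0 + 0)*(-4) = 0*(-4) = 0)
l*d(-6) = 0*100 = 0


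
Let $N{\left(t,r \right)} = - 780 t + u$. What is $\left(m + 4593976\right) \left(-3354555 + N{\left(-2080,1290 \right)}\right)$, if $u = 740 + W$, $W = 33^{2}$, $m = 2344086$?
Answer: $-12005109068212$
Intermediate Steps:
$W = 1089$
$u = 1829$ ($u = 740 + 1089 = 1829$)
$N{\left(t,r \right)} = 1829 - 780 t$ ($N{\left(t,r \right)} = - 780 t + 1829 = 1829 - 780 t$)
$\left(m + 4593976\right) \left(-3354555 + N{\left(-2080,1290 \right)}\right) = \left(2344086 + 4593976\right) \left(-3354555 + \left(1829 - -1622400\right)\right) = 6938062 \left(-3354555 + \left(1829 + 1622400\right)\right) = 6938062 \left(-3354555 + 1624229\right) = 6938062 \left(-1730326\right) = -12005109068212$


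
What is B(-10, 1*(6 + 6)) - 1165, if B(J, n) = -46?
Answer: -1211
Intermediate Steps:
B(-10, 1*(6 + 6)) - 1165 = -46 - 1165 = -1211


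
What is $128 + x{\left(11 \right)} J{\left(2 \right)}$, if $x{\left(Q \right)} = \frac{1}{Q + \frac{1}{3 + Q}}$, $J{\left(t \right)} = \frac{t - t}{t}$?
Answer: $128$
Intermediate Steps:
$J{\left(t \right)} = 0$ ($J{\left(t \right)} = \frac{0}{t} = 0$)
$128 + x{\left(11 \right)} J{\left(2 \right)} = 128 + \frac{3 + 11}{1 + 11^{2} + 3 \cdot 11} \cdot 0 = 128 + \frac{1}{1 + 121 + 33} \cdot 14 \cdot 0 = 128 + \frac{1}{155} \cdot 14 \cdot 0 = 128 + \frac{14}{155} \cdot 0 = 128 + 0 = 128$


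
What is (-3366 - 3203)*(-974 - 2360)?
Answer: 21901046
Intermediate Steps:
(-3366 - 3203)*(-974 - 2360) = -6569*(-3334) = 21901046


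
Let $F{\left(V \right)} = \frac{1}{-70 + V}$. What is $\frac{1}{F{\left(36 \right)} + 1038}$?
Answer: $\frac{34}{35291} \approx 0.00096342$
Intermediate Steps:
$\frac{1}{F{\left(36 \right)} + 1038} = \frac{1}{\frac{1}{-70 + 36} + 1038} = \frac{1}{\frac{1}{-34} + 1038} = \frac{1}{- \frac{1}{34} + 1038} = \frac{1}{\frac{35291}{34}} = \frac{34}{35291}$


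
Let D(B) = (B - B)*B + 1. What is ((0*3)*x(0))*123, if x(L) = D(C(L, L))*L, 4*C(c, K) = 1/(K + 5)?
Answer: 0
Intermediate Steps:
C(c, K) = 1/(4*(5 + K)) (C(c, K) = 1/(4*(K + 5)) = 1/(4*(5 + K)))
D(B) = 1 (D(B) = 0*B + 1 = 0 + 1 = 1)
x(L) = L (x(L) = 1*L = L)
((0*3)*x(0))*123 = ((0*3)*0)*123 = (0*0)*123 = 0*123 = 0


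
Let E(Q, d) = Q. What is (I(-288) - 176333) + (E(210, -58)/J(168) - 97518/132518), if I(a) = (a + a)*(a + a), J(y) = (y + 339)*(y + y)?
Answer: 41774565386063/268746504 ≈ 1.5544e+5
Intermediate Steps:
J(y) = 2*y*(339 + y) (J(y) = (339 + y)*(2*y) = 2*y*(339 + y))
I(a) = 4*a² (I(a) = (2*a)*(2*a) = 4*a²)
(I(-288) - 176333) + (E(210, -58)/J(168) - 97518/132518) = (4*(-288)² - 176333) + (210/((2*168*(339 + 168))) - 97518/132518) = (4*82944 - 176333) + (210/((2*168*507)) - 97518*1/132518) = (331776 - 176333) + (210/170352 - 48759/66259) = 155443 + (210*(1/170352) - 48759/66259) = 155443 + (5/4056 - 48759/66259) = 155443 - 197435209/268746504 = 41774565386063/268746504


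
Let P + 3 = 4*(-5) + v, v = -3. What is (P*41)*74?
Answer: -78884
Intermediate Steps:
P = -26 (P = -3 + (4*(-5) - 3) = -3 + (-20 - 3) = -3 - 23 = -26)
(P*41)*74 = -26*41*74 = -1066*74 = -78884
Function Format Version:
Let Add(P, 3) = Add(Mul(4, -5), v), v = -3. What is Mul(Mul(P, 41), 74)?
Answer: -78884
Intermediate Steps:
P = -26 (P = Add(-3, Add(Mul(4, -5), -3)) = Add(-3, Add(-20, -3)) = Add(-3, -23) = -26)
Mul(Mul(P, 41), 74) = Mul(Mul(-26, 41), 74) = Mul(-1066, 74) = -78884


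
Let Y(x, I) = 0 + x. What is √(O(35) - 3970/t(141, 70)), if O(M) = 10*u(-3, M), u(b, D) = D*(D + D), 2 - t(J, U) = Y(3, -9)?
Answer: √28470 ≈ 168.73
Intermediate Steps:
Y(x, I) = x
t(J, U) = -1 (t(J, U) = 2 - 1*3 = 2 - 3 = -1)
u(b, D) = 2*D² (u(b, D) = D*(2*D) = 2*D²)
O(M) = 20*M² (O(M) = 10*(2*M²) = 20*M²)
√(O(35) - 3970/t(141, 70)) = √(20*35² - 3970/(-1)) = √(20*1225 - 3970*(-1)) = √(24500 + 3970) = √28470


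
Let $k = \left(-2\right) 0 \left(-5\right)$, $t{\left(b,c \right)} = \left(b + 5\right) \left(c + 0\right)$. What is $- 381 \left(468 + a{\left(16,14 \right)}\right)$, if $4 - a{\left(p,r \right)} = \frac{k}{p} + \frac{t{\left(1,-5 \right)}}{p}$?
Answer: $- \frac{1444371}{8} \approx -1.8055 \cdot 10^{5}$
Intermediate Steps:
$t{\left(b,c \right)} = c \left(5 + b\right)$ ($t{\left(b,c \right)} = \left(5 + b\right) c = c \left(5 + b\right)$)
$k = 0$ ($k = 0 \left(-5\right) = 0$)
$a{\left(p,r \right)} = 4 + \frac{30}{p}$ ($a{\left(p,r \right)} = 4 - \left(\frac{0}{p} + \frac{\left(-5\right) \left(5 + 1\right)}{p}\right) = 4 - \left(0 + \frac{\left(-5\right) 6}{p}\right) = 4 - \left(0 - \frac{30}{p}\right) = 4 - - \frac{30}{p} = 4 + \frac{30}{p}$)
$- 381 \left(468 + a{\left(16,14 \right)}\right) = - 381 \left(468 + \left(4 + \frac{30}{16}\right)\right) = - 381 \left(468 + \left(4 + 30 \cdot \frac{1}{16}\right)\right) = - 381 \left(468 + \left(4 + \frac{15}{8}\right)\right) = - 381 \left(468 + \frac{47}{8}\right) = \left(-381\right) \frac{3791}{8} = - \frac{1444371}{8}$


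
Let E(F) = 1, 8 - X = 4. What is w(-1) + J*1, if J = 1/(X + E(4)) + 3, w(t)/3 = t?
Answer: ⅕ ≈ 0.20000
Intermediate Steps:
X = 4 (X = 8 - 1*4 = 8 - 4 = 4)
w(t) = 3*t
J = 16/5 (J = 1/(4 + 1) + 3 = 1/5 + 3 = ⅕ + 3 = 16/5 ≈ 3.2000)
w(-1) + J*1 = 3*(-1) + (16/5)*1 = -3 + 16/5 = ⅕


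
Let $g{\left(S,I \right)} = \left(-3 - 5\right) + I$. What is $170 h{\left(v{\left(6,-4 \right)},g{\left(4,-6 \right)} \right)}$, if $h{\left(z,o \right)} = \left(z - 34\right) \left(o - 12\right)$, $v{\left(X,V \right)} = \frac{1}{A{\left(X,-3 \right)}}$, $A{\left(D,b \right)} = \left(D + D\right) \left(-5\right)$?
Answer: $\frac{451061}{3} \approx 1.5035 \cdot 10^{5}$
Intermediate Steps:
$A{\left(D,b \right)} = - 10 D$ ($A{\left(D,b \right)} = 2 D \left(-5\right) = - 10 D$)
$g{\left(S,I \right)} = -8 + I$
$v{\left(X,V \right)} = - \frac{1}{10 X}$ ($v{\left(X,V \right)} = \frac{1}{\left(-10\right) X} = - \frac{1}{10 X}$)
$h{\left(z,o \right)} = \left(-34 + z\right) \left(-12 + o\right)$
$170 h{\left(v{\left(6,-4 \right)},g{\left(4,-6 \right)} \right)} = 170 \left(408 - 34 \left(-8 - 6\right) - 12 \left(- \frac{1}{10 \cdot 6}\right) + \left(-8 - 6\right) \left(- \frac{1}{10 \cdot 6}\right)\right) = 170 \left(408 - -476 - 12 \left(\left(- \frac{1}{10}\right) \frac{1}{6}\right) - 14 \left(\left(- \frac{1}{10}\right) \frac{1}{6}\right)\right) = 170 \left(408 + 476 - - \frac{1}{5} - - \frac{7}{30}\right) = 170 \left(408 + 476 + \frac{1}{5} + \frac{7}{30}\right) = 170 \cdot \frac{26533}{30} = \frac{451061}{3}$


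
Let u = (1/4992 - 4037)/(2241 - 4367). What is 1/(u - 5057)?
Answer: -10612992/53649747841 ≈ -0.00019782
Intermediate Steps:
u = 20152703/10612992 (u = (1/4992 - 4037)/(-2126) = -20152703/4992*(-1/2126) = 20152703/10612992 ≈ 1.8989)
1/(u - 5057) = 1/(20152703/10612992 - 5057) = 1/(-53649747841/10612992) = -10612992/53649747841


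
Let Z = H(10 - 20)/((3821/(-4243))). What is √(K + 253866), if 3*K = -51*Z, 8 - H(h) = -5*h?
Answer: 2*√923719570341/3821 ≈ 503.06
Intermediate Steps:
H(h) = 8 + 5*h (H(h) = 8 - (-5)*h = 8 + 5*h)
Z = 178206/3821 (Z = (8 + 5*(10 - 20))/((3821/(-4243))) = (8 + 5*(-10))/((3821*(-1/4243))) = (8 - 50)/(-3821/4243) = -42*(-4243/3821) = 178206/3821 ≈ 46.639)
K = -3029502/3821 (K = (-51*178206/3821)/3 = (⅓)*(-9088506/3821) = -3029502/3821 ≈ -792.86)
√(K + 253866) = √(-3029502/3821 + 253866) = √(966992484/3821) = 2*√923719570341/3821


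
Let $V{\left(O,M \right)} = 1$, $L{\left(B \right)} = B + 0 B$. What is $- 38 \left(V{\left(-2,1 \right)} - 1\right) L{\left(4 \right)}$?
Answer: $0$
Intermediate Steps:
$L{\left(B \right)} = B$ ($L{\left(B \right)} = B + 0 = B$)
$- 38 \left(V{\left(-2,1 \right)} - 1\right) L{\left(4 \right)} = - 38 \left(1 - 1\right) 4 = \left(-38\right) 0 \cdot 4 = 0 \cdot 4 = 0$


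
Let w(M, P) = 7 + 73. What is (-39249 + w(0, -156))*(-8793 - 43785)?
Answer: 2059427682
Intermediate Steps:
w(M, P) = 80
(-39249 + w(0, -156))*(-8793 - 43785) = (-39249 + 80)*(-8793 - 43785) = -39169*(-52578) = 2059427682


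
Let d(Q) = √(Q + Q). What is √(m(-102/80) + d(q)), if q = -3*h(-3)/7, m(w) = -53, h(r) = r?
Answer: √(-2597 + 21*√14)/7 ≈ 7.1691*I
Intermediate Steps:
q = 9/7 (q = -3*(-3)/7 = 9*(⅐) = 9/7 ≈ 1.2857)
d(Q) = √2*√Q (d(Q) = √(2*Q) = √2*√Q)
√(m(-102/80) + d(q)) = √(-53 + √2*√(9/7)) = √(-53 + √2*(3*√7/7)) = √(-53 + 3*√14/7)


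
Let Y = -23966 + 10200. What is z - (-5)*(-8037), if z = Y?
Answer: -53951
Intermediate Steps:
Y = -13766
z = -13766
z - (-5)*(-8037) = -13766 - (-5)*(-8037) = -13766 - 1*40185 = -13766 - 40185 = -53951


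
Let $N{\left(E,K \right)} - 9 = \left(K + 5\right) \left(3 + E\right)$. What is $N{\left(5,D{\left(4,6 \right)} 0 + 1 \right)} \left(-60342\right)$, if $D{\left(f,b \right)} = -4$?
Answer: $-3439494$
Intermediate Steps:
$N{\left(E,K \right)} = 9 + \left(3 + E\right) \left(5 + K\right)$ ($N{\left(E,K \right)} = 9 + \left(K + 5\right) \left(3 + E\right) = 9 + \left(5 + K\right) \left(3 + E\right) = 9 + \left(3 + E\right) \left(5 + K\right)$)
$N{\left(5,D{\left(4,6 \right)} 0 + 1 \right)} \left(-60342\right) = \left(24 + 3 \left(\left(-4\right) 0 + 1\right) + 5 \cdot 5 + 5 \left(\left(-4\right) 0 + 1\right)\right) \left(-60342\right) = \left(24 + 3 \left(0 + 1\right) + 25 + 5 \left(0 + 1\right)\right) \left(-60342\right) = \left(24 + 3 \cdot 1 + 25 + 5 \cdot 1\right) \left(-60342\right) = \left(24 + 3 + 25 + 5\right) \left(-60342\right) = 57 \left(-60342\right) = -3439494$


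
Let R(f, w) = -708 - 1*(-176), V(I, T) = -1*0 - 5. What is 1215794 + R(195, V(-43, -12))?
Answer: 1215262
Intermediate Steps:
V(I, T) = -5 (V(I, T) = 0 - 5 = -5)
R(f, w) = -532 (R(f, w) = -708 + 176 = -532)
1215794 + R(195, V(-43, -12)) = 1215794 - 532 = 1215262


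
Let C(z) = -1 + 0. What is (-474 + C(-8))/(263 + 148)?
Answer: -475/411 ≈ -1.1557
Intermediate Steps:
C(z) = -1
(-474 + C(-8))/(263 + 148) = (-474 - 1)/(263 + 148) = -475/411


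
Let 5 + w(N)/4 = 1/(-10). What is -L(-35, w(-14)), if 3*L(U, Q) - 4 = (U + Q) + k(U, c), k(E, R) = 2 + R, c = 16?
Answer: 167/15 ≈ 11.133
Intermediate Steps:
w(N) = -102/5 (w(N) = -20 + 4/(-10) = -20 + 4*(-⅒) = -20 - ⅖ = -102/5)
L(U, Q) = 22/3 + Q/3 + U/3 (L(U, Q) = 4/3 + ((U + Q) + (2 + 16))/3 = 4/3 + ((Q + U) + 18)/3 = 4/3 + (18 + Q + U)/3 = 4/3 + (6 + Q/3 + U/3) = 22/3 + Q/3 + U/3)
-L(-35, w(-14)) = -(22/3 + (⅓)*(-102/5) + (⅓)*(-35)) = -(22/3 - 34/5 - 35/3) = -1*(-167/15) = 167/15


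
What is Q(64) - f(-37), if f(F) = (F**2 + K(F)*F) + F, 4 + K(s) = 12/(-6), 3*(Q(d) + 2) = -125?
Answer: -4793/3 ≈ -1597.7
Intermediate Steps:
Q(d) = -131/3 (Q(d) = -2 + (1/3)*(-125) = -2 - 125/3 = -131/3)
K(s) = -6 (K(s) = -4 + 12/(-6) = -4 + 12*(-1/6) = -4 - 2 = -6)
f(F) = F**2 - 5*F (f(F) = (F**2 - 6*F) + F = F**2 - 5*F)
Q(64) - f(-37) = -131/3 - (-37)*(-5 - 37) = -131/3 - (-37)*(-42) = -131/3 - 1*1554 = -131/3 - 1554 = -4793/3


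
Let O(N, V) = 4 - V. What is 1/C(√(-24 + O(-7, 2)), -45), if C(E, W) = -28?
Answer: -1/28 ≈ -0.035714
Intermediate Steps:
1/C(√(-24 + O(-7, 2)), -45) = 1/(-28) = -1/28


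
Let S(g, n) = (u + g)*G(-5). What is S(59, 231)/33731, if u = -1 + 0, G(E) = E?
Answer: -290/33731 ≈ -0.0085974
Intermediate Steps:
u = -1
S(g, n) = 5 - 5*g (S(g, n) = (-1 + g)*(-5) = 5 - 5*g)
S(59, 231)/33731 = (5 - 5*59)/33731 = (5 - 295)*(1/33731) = -290*1/33731 = -290/33731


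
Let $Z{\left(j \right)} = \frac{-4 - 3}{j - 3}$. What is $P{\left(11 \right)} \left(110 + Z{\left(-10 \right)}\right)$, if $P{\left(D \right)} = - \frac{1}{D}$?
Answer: $- \frac{1437}{143} \approx -10.049$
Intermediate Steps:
$Z{\left(j \right)} = - \frac{7}{-3 + j}$
$P{\left(11 \right)} \left(110 + Z{\left(-10 \right)}\right) = - \frac{1}{11} \left(110 - \frac{7}{-3 - 10}\right) = \left(-1\right) \frac{1}{11} \left(110 - \frac{7}{-13}\right) = - \frac{110 - - \frac{7}{13}}{11} = - \frac{110 + \frac{7}{13}}{11} = \left(- \frac{1}{11}\right) \frac{1437}{13} = - \frac{1437}{143}$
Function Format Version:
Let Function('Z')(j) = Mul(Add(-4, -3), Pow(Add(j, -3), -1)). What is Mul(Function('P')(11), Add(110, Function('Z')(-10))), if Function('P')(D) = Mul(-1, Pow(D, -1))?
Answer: Rational(-1437, 143) ≈ -10.049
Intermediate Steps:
Function('Z')(j) = Mul(-7, Pow(Add(-3, j), -1))
Mul(Function('P')(11), Add(110, Function('Z')(-10))) = Mul(Mul(-1, Pow(11, -1)), Add(110, Mul(-7, Pow(Add(-3, -10), -1)))) = Mul(Mul(-1, Rational(1, 11)), Add(110, Mul(-7, Pow(-13, -1)))) = Mul(Rational(-1, 11), Add(110, Mul(-7, Rational(-1, 13)))) = Mul(Rational(-1, 11), Add(110, Rational(7, 13))) = Mul(Rational(-1, 11), Rational(1437, 13)) = Rational(-1437, 143)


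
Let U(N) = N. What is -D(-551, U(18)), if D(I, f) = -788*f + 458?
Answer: 13726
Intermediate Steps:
D(I, f) = 458 - 788*f
-D(-551, U(18)) = -(458 - 788*18) = -(458 - 14184) = -1*(-13726) = 13726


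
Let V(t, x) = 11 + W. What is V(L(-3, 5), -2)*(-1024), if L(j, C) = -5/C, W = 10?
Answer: -21504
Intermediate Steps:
V(t, x) = 21 (V(t, x) = 11 + 10 = 21)
V(L(-3, 5), -2)*(-1024) = 21*(-1024) = -21504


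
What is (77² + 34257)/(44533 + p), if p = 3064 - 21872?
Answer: 40186/25725 ≈ 1.5621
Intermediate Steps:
p = -18808
(77² + 34257)/(44533 + p) = (77² + 34257)/(44533 - 18808) = (5929 + 34257)/25725 = 40186*(1/25725) = 40186/25725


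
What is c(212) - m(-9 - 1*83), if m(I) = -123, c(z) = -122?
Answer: 1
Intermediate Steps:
c(212) - m(-9 - 1*83) = -122 - 1*(-123) = -122 + 123 = 1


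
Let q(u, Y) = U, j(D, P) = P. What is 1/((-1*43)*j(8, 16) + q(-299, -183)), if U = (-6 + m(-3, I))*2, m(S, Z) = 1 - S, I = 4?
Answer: -1/692 ≈ -0.0014451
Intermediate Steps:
U = -4 (U = (-6 + (1 - 1*(-3)))*2 = (-6 + (1 + 3))*2 = (-6 + 4)*2 = -2*2 = -4)
q(u, Y) = -4
1/((-1*43)*j(8, 16) + q(-299, -183)) = 1/(-1*43*16 - 4) = 1/(-43*16 - 4) = 1/(-688 - 4) = 1/(-692) = -1/692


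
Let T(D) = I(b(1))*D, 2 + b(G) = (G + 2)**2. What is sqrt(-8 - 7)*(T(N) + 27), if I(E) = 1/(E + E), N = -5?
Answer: 373*I*sqrt(15)/14 ≈ 103.19*I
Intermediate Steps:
b(G) = -2 + (2 + G)**2 (b(G) = -2 + (G + 2)**2 = -2 + (2 + G)**2)
I(E) = 1/(2*E)
T(D) = D/14 (T(D) = (1/(2*(-2 + (2 + 1)**2)))*D = (1/(2*(-2 + 3**2)))*D = (1/(2*(-2 + 9)))*D = ((1/2)/7)*D = ((1/2)*(1/7))*D = D/14)
sqrt(-8 - 7)*(T(N) + 27) = sqrt(-8 - 7)*((1/14)*(-5) + 27) = sqrt(-15)*(-5/14 + 27) = (I*sqrt(15))*(373/14) = 373*I*sqrt(15)/14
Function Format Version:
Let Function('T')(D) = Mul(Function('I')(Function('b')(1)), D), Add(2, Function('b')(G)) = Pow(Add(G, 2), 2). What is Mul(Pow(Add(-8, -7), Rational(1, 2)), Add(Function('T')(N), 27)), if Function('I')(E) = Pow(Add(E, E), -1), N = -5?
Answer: Mul(Rational(373, 14), I, Pow(15, Rational(1, 2))) ≈ Mul(103.19, I)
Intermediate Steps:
Function('b')(G) = Add(-2, Pow(Add(2, G), 2)) (Function('b')(G) = Add(-2, Pow(Add(G, 2), 2)) = Add(-2, Pow(Add(2, G), 2)))
Function('I')(E) = Mul(Rational(1, 2), Pow(E, -1)) (Function('I')(E) = Pow(Mul(2, E), -1) = Mul(Rational(1, 2), Pow(E, -1)))
Function('T')(D) = Mul(Rational(1, 14), D) (Function('T')(D) = Mul(Mul(Rational(1, 2), Pow(Add(-2, Pow(Add(2, 1), 2)), -1)), D) = Mul(Mul(Rational(1, 2), Pow(Add(-2, Pow(3, 2)), -1)), D) = Mul(Mul(Rational(1, 2), Pow(Add(-2, 9), -1)), D) = Mul(Mul(Rational(1, 2), Pow(7, -1)), D) = Mul(Mul(Rational(1, 2), Rational(1, 7)), D) = Mul(Rational(1, 14), D))
Mul(Pow(Add(-8, -7), Rational(1, 2)), Add(Function('T')(N), 27)) = Mul(Pow(Add(-8, -7), Rational(1, 2)), Add(Mul(Rational(1, 14), -5), 27)) = Mul(Pow(-15, Rational(1, 2)), Add(Rational(-5, 14), 27)) = Mul(Mul(I, Pow(15, Rational(1, 2))), Rational(373, 14)) = Mul(Rational(373, 14), I, Pow(15, Rational(1, 2)))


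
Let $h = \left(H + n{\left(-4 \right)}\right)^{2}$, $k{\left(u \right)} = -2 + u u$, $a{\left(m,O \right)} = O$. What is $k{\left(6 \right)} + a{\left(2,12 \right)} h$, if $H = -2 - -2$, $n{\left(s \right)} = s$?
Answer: $226$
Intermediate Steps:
$H = 0$ ($H = -2 + 2 = 0$)
$k{\left(u \right)} = -2 + u^{2}$
$h = 16$ ($h = \left(0 - 4\right)^{2} = \left(-4\right)^{2} = 16$)
$k{\left(6 \right)} + a{\left(2,12 \right)} h = \left(-2 + 6^{2}\right) + 12 \cdot 16 = \left(-2 + 36\right) + 192 = 34 + 192 = 226$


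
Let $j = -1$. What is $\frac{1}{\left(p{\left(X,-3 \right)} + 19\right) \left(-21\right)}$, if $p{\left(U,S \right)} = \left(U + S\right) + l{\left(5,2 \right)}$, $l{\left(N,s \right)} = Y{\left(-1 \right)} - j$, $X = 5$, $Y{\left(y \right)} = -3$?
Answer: $- \frac{1}{399} \approx -0.0025063$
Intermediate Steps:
$l{\left(N,s \right)} = -2$ ($l{\left(N,s \right)} = -3 - -1 = -3 + 1 = -2$)
$p{\left(U,S \right)} = -2 + S + U$ ($p{\left(U,S \right)} = \left(U + S\right) - 2 = \left(S + U\right) - 2 = -2 + S + U$)
$\frac{1}{\left(p{\left(X,-3 \right)} + 19\right) \left(-21\right)} = \frac{1}{\left(\left(-2 - 3 + 5\right) + 19\right) \left(-21\right)} = \frac{1}{\left(0 + 19\right) \left(-21\right)} = \frac{1}{19 \left(-21\right)} = \frac{1}{-399} = - \frac{1}{399}$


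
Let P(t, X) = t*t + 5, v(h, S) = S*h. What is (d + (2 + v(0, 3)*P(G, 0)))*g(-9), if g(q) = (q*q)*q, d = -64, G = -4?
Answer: 45198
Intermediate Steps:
P(t, X) = 5 + t² (P(t, X) = t² + 5 = 5 + t²)
g(q) = q³ (g(q) = q²*q = q³)
(d + (2 + v(0, 3)*P(G, 0)))*g(-9) = (-64 + (2 + (3*0)*(5 + (-4)²)))*(-9)³ = (-64 + (2 + 0*(5 + 16)))*(-729) = (-64 + (2 + 0*21))*(-729) = (-64 + (2 + 0))*(-729) = (-64 + 2)*(-729) = -62*(-729) = 45198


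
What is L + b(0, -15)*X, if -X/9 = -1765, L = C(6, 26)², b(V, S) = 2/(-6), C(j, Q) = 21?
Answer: -4854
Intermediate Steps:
b(V, S) = -⅓ (b(V, S) = 2*(-⅙) = -⅓)
L = 441 (L = 21² = 441)
X = 15885 (X = -9*(-1765) = 15885)
L + b(0, -15)*X = 441 - ⅓*15885 = 441 - 5295 = -4854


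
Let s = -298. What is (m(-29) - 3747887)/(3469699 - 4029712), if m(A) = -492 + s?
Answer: 1249559/186671 ≈ 6.6939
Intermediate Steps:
m(A) = -790 (m(A) = -492 - 298 = -790)
(m(-29) - 3747887)/(3469699 - 4029712) = (-790 - 3747887)/(3469699 - 4029712) = -3748677/(-560013) = -3748677*(-1/560013) = 1249559/186671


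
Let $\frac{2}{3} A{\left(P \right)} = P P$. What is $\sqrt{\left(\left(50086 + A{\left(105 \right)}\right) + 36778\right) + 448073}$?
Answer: $\frac{\sqrt{2205898}}{2} \approx 742.61$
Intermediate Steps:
$A{\left(P \right)} = \frac{3 P^{2}}{2}$ ($A{\left(P \right)} = \frac{3 P P}{2} = \frac{3 P^{2}}{2}$)
$\sqrt{\left(\left(50086 + A{\left(105 \right)}\right) + 36778\right) + 448073} = \sqrt{\left(\left(50086 + \frac{3 \cdot 105^{2}}{2}\right) + 36778\right) + 448073} = \sqrt{\left(\left(50086 + \frac{3}{2} \cdot 11025\right) + 36778\right) + 448073} = \sqrt{\left(\left(50086 + \frac{33075}{2}\right) + 36778\right) + 448073} = \sqrt{\left(\frac{133247}{2} + 36778\right) + 448073} = \sqrt{\frac{206803}{2} + 448073} = \sqrt{\frac{1102949}{2}} = \frac{\sqrt{2205898}}{2}$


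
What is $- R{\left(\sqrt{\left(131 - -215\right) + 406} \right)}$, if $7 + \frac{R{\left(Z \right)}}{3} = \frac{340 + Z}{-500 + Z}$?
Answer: $\frac{179577}{7789} + \frac{315 \sqrt{47}}{7789} \approx 23.332$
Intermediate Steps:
$R{\left(Z \right)} = -21 + \frac{3 \left(340 + Z\right)}{-500 + Z}$ ($R{\left(Z \right)} = -21 + 3 \frac{340 + Z}{-500 + Z} = -21 + \frac{3 \left(340 + Z\right)}{-500 + Z}$)
$- R{\left(\sqrt{\left(131 - -215\right) + 406} \right)} = - \frac{18 \left(640 - \sqrt{\left(131 - -215\right) + 406}\right)}{-500 + \sqrt{\left(131 - -215\right) + 406}} = - \frac{18 \left(640 - \sqrt{\left(131 + 215\right) + 406}\right)}{-500 + \sqrt{\left(131 + 215\right) + 406}} = - \frac{18 \left(640 - \sqrt{346 + 406}\right)}{-500 + \sqrt{346 + 406}} = - \frac{18 \left(640 - \sqrt{752}\right)}{-500 + \sqrt{752}} = - \frac{18 \left(640 - 4 \sqrt{47}\right)}{-500 + 4 \sqrt{47}}$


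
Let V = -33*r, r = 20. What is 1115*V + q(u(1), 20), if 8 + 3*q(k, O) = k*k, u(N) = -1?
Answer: -2207707/3 ≈ -7.3590e+5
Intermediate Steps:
q(k, O) = -8/3 + k²/3 (q(k, O) = -8/3 + (k*k)/3 = -8/3 + k²/3)
V = -660 (V = -33*20 = -660)
1115*V + q(u(1), 20) = 1115*(-660) + (-8/3 + (⅓)*(-1)²) = -735900 + (-8/3 + (⅓)*1) = -735900 + (-8/3 + ⅓) = -735900 - 7/3 = -2207707/3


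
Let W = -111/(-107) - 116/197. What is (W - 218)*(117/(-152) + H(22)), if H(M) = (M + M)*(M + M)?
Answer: -1348926291885/3204008 ≈ -4.2101e+5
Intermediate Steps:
H(M) = 4*M² (H(M) = (2*M)*(2*M) = 4*M²)
W = 9455/21079 (W = -111*(-1/107) - 116*1/197 = 111/107 - 116/197 = 9455/21079 ≈ 0.44855)
(W - 218)*(117/(-152) + H(22)) = (9455/21079 - 218)*(117/(-152) + 4*22²) = -4585767*(117*(-1/152) + 4*484)/21079 = -4585767*(-117/152 + 1936)/21079 = -4585767/21079*294155/152 = -1348926291885/3204008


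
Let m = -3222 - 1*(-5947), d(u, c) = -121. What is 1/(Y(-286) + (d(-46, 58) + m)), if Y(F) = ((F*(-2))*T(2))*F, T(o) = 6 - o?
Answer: -1/651764 ≈ -1.5343e-6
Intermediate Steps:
m = 2725 (m = -3222 + 5947 = 2725)
Y(F) = -8*F² (Y(F) = ((F*(-2))*(6 - 1*2))*F = ((-2*F)*(6 - 2))*F = (-2*F*4)*F = (-8*F)*F = -8*F²)
1/(Y(-286) + (d(-46, 58) + m)) = 1/(-8*(-286)² + (-121 + 2725)) = 1/(-8*81796 + 2604) = 1/(-654368 + 2604) = 1/(-651764) = -1/651764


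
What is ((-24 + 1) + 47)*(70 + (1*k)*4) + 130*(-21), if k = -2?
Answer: -1242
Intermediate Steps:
((-24 + 1) + 47)*(70 + (1*k)*4) + 130*(-21) = ((-24 + 1) + 47)*(70 + (1*(-2))*4) + 130*(-21) = (-23 + 47)*(70 - 2*4) - 2730 = 24*(70 - 8) - 2730 = 24*62 - 2730 = 1488 - 2730 = -1242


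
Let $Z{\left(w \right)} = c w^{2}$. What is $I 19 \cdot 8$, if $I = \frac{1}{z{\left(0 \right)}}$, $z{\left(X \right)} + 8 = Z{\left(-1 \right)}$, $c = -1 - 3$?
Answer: $- \frac{38}{3} \approx -12.667$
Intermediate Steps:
$c = -4$
$Z{\left(w \right)} = - 4 w^{2}$
$z{\left(X \right)} = -12$ ($z{\left(X \right)} = -8 - 4 \left(-1\right)^{2} = -8 - 4 = -12$)
$I = - \frac{1}{12}$ ($I = \frac{1}{-12} = - \frac{1}{12} \approx -0.083333$)
$I 19 \cdot 8 = \left(- \frac{1}{12}\right) 19 \cdot 8 = \left(- \frac{19}{12}\right) 8 = - \frac{38}{3}$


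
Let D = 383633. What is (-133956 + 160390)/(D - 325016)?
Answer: 26434/58617 ≈ 0.45096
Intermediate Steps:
(-133956 + 160390)/(D - 325016) = (-133956 + 160390)/(383633 - 325016) = 26434/58617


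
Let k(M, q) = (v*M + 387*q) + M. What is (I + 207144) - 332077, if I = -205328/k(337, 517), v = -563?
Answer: -1335114433/10685 ≈ -1.2495e+5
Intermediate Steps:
k(M, q) = -562*M + 387*q (k(M, q) = (-563*M + 387*q) + M = -562*M + 387*q)
I = -205328/10685 (I = -205328/(-562*337 + 387*517) = -205328/(-189394 + 200079) = -205328/10685 ≈ -19.216)
(I + 207144) - 332077 = (-205328/10685 + 207144) - 332077 = 2213128312/10685 - 332077 = -1335114433/10685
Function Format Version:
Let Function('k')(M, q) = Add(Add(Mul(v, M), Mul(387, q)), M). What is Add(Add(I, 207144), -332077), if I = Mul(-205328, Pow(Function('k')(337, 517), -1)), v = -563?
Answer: Rational(-1335114433, 10685) ≈ -1.2495e+5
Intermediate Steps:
Function('k')(M, q) = Add(Mul(-562, M), Mul(387, q)) (Function('k')(M, q) = Add(Add(Mul(-563, M), Mul(387, q)), M) = Add(Mul(-562, M), Mul(387, q)))
I = Rational(-205328, 10685) (I = Mul(-205328, Pow(Add(Mul(-562, 337), Mul(387, 517)), -1)) = Mul(-205328, Pow(Add(-189394, 200079), -1)) = Mul(-205328, Pow(10685, -1)) = Mul(-205328, Rational(1, 10685)) = Rational(-205328, 10685) ≈ -19.216)
Add(Add(I, 207144), -332077) = Add(Add(Rational(-205328, 10685), 207144), -332077) = Add(Rational(2213128312, 10685), -332077) = Rational(-1335114433, 10685)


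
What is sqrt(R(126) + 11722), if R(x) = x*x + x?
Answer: 2*sqrt(6931) ≈ 166.51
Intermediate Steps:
R(x) = x + x**2 (R(x) = x**2 + x = x + x**2)
sqrt(R(126) + 11722) = sqrt(126*(1 + 126) + 11722) = sqrt(126*127 + 11722) = sqrt(16002 + 11722) = sqrt(27724) = 2*sqrt(6931)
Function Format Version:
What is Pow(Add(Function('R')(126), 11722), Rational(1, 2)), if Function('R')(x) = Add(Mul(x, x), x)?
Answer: Mul(2, Pow(6931, Rational(1, 2))) ≈ 166.51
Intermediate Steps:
Function('R')(x) = Add(x, Pow(x, 2)) (Function('R')(x) = Add(Pow(x, 2), x) = Add(x, Pow(x, 2)))
Pow(Add(Function('R')(126), 11722), Rational(1, 2)) = Pow(Add(Mul(126, Add(1, 126)), 11722), Rational(1, 2)) = Pow(Add(Mul(126, 127), 11722), Rational(1, 2)) = Pow(Add(16002, 11722), Rational(1, 2)) = Pow(27724, Rational(1, 2)) = Mul(2, Pow(6931, Rational(1, 2)))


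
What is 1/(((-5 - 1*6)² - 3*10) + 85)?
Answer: 1/176 ≈ 0.0056818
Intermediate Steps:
1/(((-5 - 1*6)² - 3*10) + 85) = 1/(((-5 - 6)² - 30) + 85) = 1/(((-11)² - 30) + 85) = 1/((121 - 30) + 85) = 1/(91 + 85) = 1/176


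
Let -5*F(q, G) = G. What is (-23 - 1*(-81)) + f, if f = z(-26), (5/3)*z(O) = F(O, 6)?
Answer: 1432/25 ≈ 57.280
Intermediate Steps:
F(q, G) = -G/5
z(O) = -18/25 (z(O) = 3*(-⅕*6)/5 = (⅗)*(-6/5) = -18/25)
f = -18/25 ≈ -0.72000
(-23 - 1*(-81)) + f = (-23 - 1*(-81)) - 18/25 = (-23 + 81) - 18/25 = 58 - 18/25 = 1432/25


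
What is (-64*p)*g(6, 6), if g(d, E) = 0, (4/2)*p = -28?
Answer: 0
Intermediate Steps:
p = -14 (p = (½)*(-28) = -14)
(-64*p)*g(6, 6) = -64*(-14)*0 = 896*0 = 0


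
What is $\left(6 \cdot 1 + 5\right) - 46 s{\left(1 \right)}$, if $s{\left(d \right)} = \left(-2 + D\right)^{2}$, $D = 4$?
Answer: $-173$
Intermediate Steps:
$s{\left(d \right)} = 4$ ($s{\left(d \right)} = \left(-2 + 4\right)^{2} = 2^{2} = 4$)
$\left(6 \cdot 1 + 5\right) - 46 s{\left(1 \right)} = \left(6 \cdot 1 + 5\right) - 184 = \left(6 + 5\right) - 184 = 11 - 184 = -173$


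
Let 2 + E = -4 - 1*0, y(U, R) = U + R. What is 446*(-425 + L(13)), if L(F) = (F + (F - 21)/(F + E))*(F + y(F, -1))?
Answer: -401400/7 ≈ -57343.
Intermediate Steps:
y(U, R) = R + U
E = -6 (E = -2 + (-4 - 1*0) = -2 + (-4 + 0) = -2 - 4 = -6)
L(F) = (-1 + 2*F)*(F + (-21 + F)/(-6 + F)) (L(F) = (F + (F - 21)/(F - 6))*(F + (-1 + F)) = (F + (-21 + F)/(-6 + F))*(-1 + 2*F) = (-1 + 2*F)*(F + (-21 + F)/(-6 + F)))
446*(-425 + L(13)) = 446*(-425 + (21 - 37*13 - 11*13² + 2*13³)/(-6 + 13)) = 446*(-425 + (21 - 481 - 11*169 + 2*2197)/7) = 446*(-425 + (21 - 481 - 1859 + 4394)/7) = 446*(-425 + (⅐)*2075) = 446*(-425 + 2075/7) = 446*(-900/7) = -401400/7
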